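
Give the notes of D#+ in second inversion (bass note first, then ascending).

In root position, D#+ is D♯–F𝄪–A𝄪.
Second inversion puts the fifth (A𝄪) in the bass.

A𝄪 – D♯ – F𝄪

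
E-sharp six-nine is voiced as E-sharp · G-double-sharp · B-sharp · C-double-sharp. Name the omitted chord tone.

The full E-sharp six-nine chord is E-sharp, G-double-sharp, B-sharp, C-double-sharp, F-double-sharp.
Comparing with the voicing, the major 9th (9th) — F-double-sharp — is absent.

F-double-sharp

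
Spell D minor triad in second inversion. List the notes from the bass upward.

A, D, F

D minor triad = D–F–A; second inversion → fifth (A) lowest.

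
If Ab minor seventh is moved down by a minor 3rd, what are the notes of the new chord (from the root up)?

A minor 3rd down from A-flat is F, so the new chord is F minor seventh.
Root: F
Minor 3rd (3rd): A-flat
Perfect 5th (5th): C
Minor 7th (7th): E-flat

F, A-flat, C, E-flat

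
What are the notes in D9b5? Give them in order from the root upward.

D9b5: dominant ninth flat five on D.
root → D
3rd (major 3rd) → F#
5th (diminished 5th) → Ab
7th (minor 7th) → C
9th (major 9th) → E

D  F#  Ab  C  E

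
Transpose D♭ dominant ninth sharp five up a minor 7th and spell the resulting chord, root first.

C♭, E♭, G, B𝄫, D♭

D♭ up a minor 7th → C♭. New chord: C♭ dominant ninth sharp five.
Root: C♭
Major 3rd (3rd): E♭
Augmented 5th (5th): G
Minor 7th (7th): B𝄫
Major 9th (9th): D♭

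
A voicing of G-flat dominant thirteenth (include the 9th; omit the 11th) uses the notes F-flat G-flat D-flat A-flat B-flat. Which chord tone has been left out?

E-flat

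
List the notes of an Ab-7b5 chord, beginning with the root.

Ab – Cb – Ebb – Gb

Ab-7b5: half-diminished seventh on Ab.
Ab — root
Cb — minor 3rd
Ebb — diminished 5th
Gb — minor 7th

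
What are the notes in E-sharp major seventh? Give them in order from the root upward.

E-sharp G-double-sharp B-sharp D-double-sharp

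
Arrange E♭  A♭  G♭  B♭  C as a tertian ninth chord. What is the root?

Stacking in thirds gives A♭ – C – E♭ – G♭ – B♭, so A♭ is the root — A♭ dominant ninth.

A♭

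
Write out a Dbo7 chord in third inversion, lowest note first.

In root position, Dbo7 is Db–Fb–Abb–Cbb.
Third inversion puts the seventh (Cbb) in the bass.

Cbb, Db, Fb, Abb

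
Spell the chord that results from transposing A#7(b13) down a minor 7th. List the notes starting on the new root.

B# – D## – F## – A# – G#

Transposed root: A# → B# (minor 7th down). So we spell B# dominant seventh flat thirteen:
root → B#
3rd (major 3rd) → D##
5th (perfect 5th) → F##
7th (minor 7th) → A#
13th (minor 13th) → G#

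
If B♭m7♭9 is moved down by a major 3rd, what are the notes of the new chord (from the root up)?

Transposed root: Bb → Gb (major 3rd down). So we spell Gb minor seventh flat nine:
Root: Gb
Minor 3rd (3rd): Bbb
Perfect 5th (5th): Db
Minor 7th (7th): Fb
Minor 9th (9th): Abb

Gb Bbb Db Fb Abb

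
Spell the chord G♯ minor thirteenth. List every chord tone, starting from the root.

G♯ minor thirteenth is a minor thirteenth built on G♯.
G♯ — root
B — minor 3rd
D♯ — perfect 5th
F♯ — minor 7th
A♯ — major 9th
C♯ — perfect 11th
E♯ — major 13th

G♯ – B – D♯ – F♯ – A♯ – C♯ – E♯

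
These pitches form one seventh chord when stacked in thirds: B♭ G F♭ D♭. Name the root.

G

Stacking in thirds gives G – B♭ – D♭ – F♭, so G is the root — G diminished seventh.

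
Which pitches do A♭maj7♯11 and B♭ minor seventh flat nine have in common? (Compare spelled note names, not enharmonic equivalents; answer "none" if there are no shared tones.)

Ab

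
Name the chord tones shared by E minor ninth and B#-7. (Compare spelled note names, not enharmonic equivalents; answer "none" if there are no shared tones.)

E minor ninth = E, G, B, D, F#.
B#-7 = B#, D#, F##, A#.
Shared: none.

none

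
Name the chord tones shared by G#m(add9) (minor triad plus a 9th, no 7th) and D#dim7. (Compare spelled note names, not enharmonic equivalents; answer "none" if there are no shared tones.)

D#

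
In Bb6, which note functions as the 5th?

F

Root of Bb6 = Bb. The 5th is a perfect 5th: Bb up a perfect 5th → F.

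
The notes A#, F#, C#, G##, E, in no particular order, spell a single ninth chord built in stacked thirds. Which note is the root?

Stacking in thirds gives F# – A# – C# – E – G##, so F# is the root — F# dominant seventh sharp nine.

F#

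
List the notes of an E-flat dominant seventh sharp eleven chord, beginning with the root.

E-flat, G, B-flat, D-flat, A

E-flat dominant seventh sharp eleven: dominant seventh sharp eleven on E-flat.
E-flat — root
G — major 3rd
B-flat — perfect 5th
D-flat — minor 7th
A — augmented 11th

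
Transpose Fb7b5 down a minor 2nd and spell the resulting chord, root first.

A minor 2nd down from F♭ is E♭, so the new chord is E♭ dominant seventh flat five.
Root: E♭
Major 3rd (3rd): G
Diminished 5th (5th): B𝄫
Minor 7th (7th): D♭

E♭ – G – B𝄫 – D♭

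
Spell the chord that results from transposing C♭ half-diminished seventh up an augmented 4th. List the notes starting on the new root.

Transposed root: C-flat → F (augmented 4th up). So we spell F half-diminished seventh:
root → F
3rd (minor 3rd) → A-flat
5th (diminished 5th) → C-flat
7th (minor 7th) → E-flat

F, A-flat, C-flat, E-flat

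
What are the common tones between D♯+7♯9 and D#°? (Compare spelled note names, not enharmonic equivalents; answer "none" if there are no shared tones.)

D♯

D♯+7♯9: D♯ F𝄪 A𝄪 C♯ E𝄪
D#°: D♯ F♯ A
Common to both → D♯.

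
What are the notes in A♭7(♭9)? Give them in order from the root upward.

Ab C Eb Gb Bbb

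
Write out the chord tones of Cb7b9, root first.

Cb Eb Gb Bbb Dbb

Cb7b9 is a dominant seventh flat nine built on Cb.
- root: Cb
- major 3rd: Eb
- perfect 5th: Gb
- minor 7th: Bbb
- minor 9th: Dbb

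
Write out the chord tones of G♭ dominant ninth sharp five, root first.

Gb  Bb  D  Fb  Ab

G♭ dominant ninth sharp five: dominant ninth sharp five on Gb.
Root: Gb
Major 3rd (3rd): Bb
Augmented 5th (5th): D
Minor 7th (7th): Fb
Major 9th (9th): Ab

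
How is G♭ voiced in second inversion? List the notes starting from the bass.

G♭ = G♭–B♭–D♭; second inversion → fifth (D♭) lowest.

D♭, G♭, B♭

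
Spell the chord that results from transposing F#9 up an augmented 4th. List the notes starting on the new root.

B♯  D𝄪  F𝄪  A♯  C𝄪

An augmented 4th up from F♯ is B♯, so the new chord is B♯ dominant ninth.
B♯ — root
D𝄪 — major 3rd
F𝄪 — perfect 5th
A♯ — minor 7th
C𝄪 — major 9th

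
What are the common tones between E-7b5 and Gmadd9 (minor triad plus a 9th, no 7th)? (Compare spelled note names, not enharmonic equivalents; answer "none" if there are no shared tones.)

G, Bb, D

E-7b5: E G Bb D
Gmadd9: G Bb D A
Common to both → G, Bb, D.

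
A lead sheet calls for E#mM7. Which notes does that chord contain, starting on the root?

E#, G#, B#, D##

Root E#, quality minor-major seventh:
E# — root
G# — minor 3rd
B# — perfect 5th
D## — major 7th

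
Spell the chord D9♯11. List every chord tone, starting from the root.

D, F#, A, C, E, G#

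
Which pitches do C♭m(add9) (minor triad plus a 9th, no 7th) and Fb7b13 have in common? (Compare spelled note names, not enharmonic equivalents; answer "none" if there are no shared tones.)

C♭m(add9): Cb Ebb Gb Db
Fb7b13: Fb Ab Cb Ebb Dbb
Common to both → Cb, Ebb.

Cb, Ebb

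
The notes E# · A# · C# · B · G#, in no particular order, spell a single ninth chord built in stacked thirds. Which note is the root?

Stacking in thirds gives A# – C# – E# – G# – B, so A# is the root — A# minor seventh flat nine.

A#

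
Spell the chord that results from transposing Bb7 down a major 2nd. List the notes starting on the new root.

Ab, C, Eb, Gb

A major 2nd down from Bb is Ab, so the new chord is Ab dominant seventh.
root → Ab
3rd (major 3rd) → C
5th (perfect 5th) → Eb
7th (minor 7th) → Gb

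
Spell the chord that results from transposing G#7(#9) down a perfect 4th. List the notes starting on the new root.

D# F## A# C# E##

A perfect 4th down from G# is D#, so the new chord is D# dominant seventh sharp nine.
root → D#
3rd (major 3rd) → F##
5th (perfect 5th) → A#
7th (minor 7th) → C#
9th (augmented 9th) → E##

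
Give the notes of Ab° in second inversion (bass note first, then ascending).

E𝄫  A♭  C♭

In root position, Ab° is A♭–C♭–E𝄫.
Second inversion puts the fifth (E𝄫) in the bass.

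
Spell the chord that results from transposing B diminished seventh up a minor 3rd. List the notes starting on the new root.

A minor 3rd up from B is D, so the new chord is D diminished seventh.
- root: D
- minor 3rd: F
- diminished 5th: Ab
- diminished 7th: Cb

D, F, Ab, Cb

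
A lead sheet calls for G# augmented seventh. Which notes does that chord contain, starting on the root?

G#  B#  D##  F#

G# augmented seventh: augmented seventh on G#.
- root: G#
- major 3rd: B#
- augmented 5th: D##
- minor 7th: F#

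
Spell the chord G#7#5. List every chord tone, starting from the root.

G♯, B♯, D𝄪, F♯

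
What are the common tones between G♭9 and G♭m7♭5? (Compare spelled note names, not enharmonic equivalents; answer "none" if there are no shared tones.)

G♭  F♭

G♭9 = G♭, B♭, D♭, F♭, A♭.
G♭m7♭5 = G♭, B𝄫, D𝄫, F♭.
Shared: G♭, F♭.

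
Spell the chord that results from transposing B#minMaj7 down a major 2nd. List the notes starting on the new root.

A#, C#, E#, G##

B# down a major 2nd → A#. New chord: A# minor-major seventh.
root → A#
3rd (minor 3rd) → C#
5th (perfect 5th) → E#
7th (major 7th) → G##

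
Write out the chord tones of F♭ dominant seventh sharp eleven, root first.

F-flat  A-flat  C-flat  E-double-flat  B-flat

F♭ dominant seventh sharp eleven is a dominant seventh sharp eleven built on F-flat.
F-flat — root
A-flat — major 3rd
C-flat — perfect 5th
E-double-flat — minor 7th
B-flat — augmented 11th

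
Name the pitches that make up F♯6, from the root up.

F# A# C# D#

F♯6 is a major sixth built on F#.
F# — root
A# — major 3rd
C# — perfect 5th
D# — major 6th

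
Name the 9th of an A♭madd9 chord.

Bb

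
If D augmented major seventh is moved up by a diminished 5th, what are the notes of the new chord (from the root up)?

Ab, C, E, G

A diminished 5th up from D is Ab, so the new chord is Ab augmented major seventh.
Ab — root
C — major 3rd
E — augmented 5th
G — major 7th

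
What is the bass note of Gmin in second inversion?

D

Gmin = G–Bb–D. Second inversion → fifth in the bass = D.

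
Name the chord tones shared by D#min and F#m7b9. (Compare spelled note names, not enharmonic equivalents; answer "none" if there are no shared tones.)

F#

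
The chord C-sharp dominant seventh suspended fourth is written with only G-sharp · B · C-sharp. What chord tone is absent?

The full C-sharp dominant seventh suspended fourth chord is C-sharp, F-sharp, G-sharp, B.
Comparing with the voicing, the perfect 4th (4th) — F-sharp — is absent.

F-sharp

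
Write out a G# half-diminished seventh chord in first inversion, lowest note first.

B – D – F# – G#

In root position, G# half-diminished seventh is G#–B–D–F#.
First inversion puts the third (B) in the bass.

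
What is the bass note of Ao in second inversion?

E♭

Ao = A–C–E♭. Second inversion → fifth in the bass = E♭.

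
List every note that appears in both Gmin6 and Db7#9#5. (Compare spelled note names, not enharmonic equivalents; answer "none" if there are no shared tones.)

Gmin6 = G, Bb, D, E.
Db7#9#5 = Db, F, A, Cb, E.
Shared: E.

E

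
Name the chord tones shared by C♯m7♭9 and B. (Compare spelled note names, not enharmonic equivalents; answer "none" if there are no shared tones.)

B

C♯m7♭9 = C#, E, G#, B, D.
B = B, D#, F#.
Shared: B.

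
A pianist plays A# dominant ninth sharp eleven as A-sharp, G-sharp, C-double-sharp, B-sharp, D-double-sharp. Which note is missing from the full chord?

The full A# dominant ninth sharp eleven chord is A-sharp, C-double-sharp, E-sharp, G-sharp, B-sharp, D-double-sharp.
Comparing with the voicing, the perfect 5th (5th) — E-sharp — is absent.

E-sharp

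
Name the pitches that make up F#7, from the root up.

Root F#, quality dominant seventh:
- root: F#
- major 3rd: A#
- perfect 5th: C#
- minor 7th: E

F#, A#, C#, E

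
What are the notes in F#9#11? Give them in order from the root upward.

F#, A#, C#, E, G#, B#

F#9#11 is a dominant ninth sharp eleven built on F#.
- root: F#
- major 3rd: A#
- perfect 5th: C#
- minor 7th: E
- major 9th: G#
- augmented 11th: B#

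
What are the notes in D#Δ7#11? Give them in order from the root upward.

D♯ – F𝄪 – A♯ – C𝄪 – G𝄪

D#Δ7#11 is a major seventh sharp eleven built on D♯.
root → D♯
3rd (major 3rd) → F𝄪
5th (perfect 5th) → A♯
7th (major 7th) → C𝄪
11th (augmented 11th) → G𝄪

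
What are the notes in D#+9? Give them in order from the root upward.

D#+9 is a dominant ninth sharp five built on D♯.
- root: D♯
- major 3rd: F𝄪
- augmented 5th: A𝄪
- minor 7th: C♯
- major 9th: E♯

D♯  F𝄪  A𝄪  C♯  E♯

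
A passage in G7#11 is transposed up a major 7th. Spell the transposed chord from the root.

F# – A# – C# – E – B#

A major 7th up from G is F#, so the new chord is F# dominant seventh sharp eleven.
root → F#
3rd (major 3rd) → A#
5th (perfect 5th) → C#
7th (minor 7th) → E
11th (augmented 11th) → B#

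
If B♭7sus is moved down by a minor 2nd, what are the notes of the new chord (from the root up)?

A – D – E – G

Transposed root: Bb → A (minor 2nd down). So we spell A dominant seventh suspended fourth:
root → A
4th (perfect 4th) → D
5th (perfect 5th) → E
7th (minor 7th) → G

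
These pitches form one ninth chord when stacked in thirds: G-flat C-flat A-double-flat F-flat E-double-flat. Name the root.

F-flat

Stacking in thirds gives F-flat – A-double-flat – C-flat – E-double-flat – G-flat, so F-flat is the root — F-flat minor ninth.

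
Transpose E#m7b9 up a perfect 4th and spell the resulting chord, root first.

A# – C# – E# – G# – B

A perfect 4th up from E# is A#, so the new chord is A# minor seventh flat nine.
A# — root
C# — minor 3rd
E# — perfect 5th
G# — minor 7th
B — minor 9th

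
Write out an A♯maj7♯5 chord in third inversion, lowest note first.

G##, A#, C##, E##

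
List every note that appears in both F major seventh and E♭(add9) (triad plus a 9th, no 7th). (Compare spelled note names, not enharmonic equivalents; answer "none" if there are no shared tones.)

F

F major seventh = F, A, C, E.
E♭(add9) = Eb, G, Bb, F.
Shared: F.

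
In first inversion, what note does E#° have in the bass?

E#° = E#–G#–B. First inversion → third in the bass = G#.

G#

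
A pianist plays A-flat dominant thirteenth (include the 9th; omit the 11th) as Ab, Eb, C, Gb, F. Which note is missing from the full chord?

Bb

The full A-flat dominant thirteenth chord is Ab, C, Eb, Gb, Bb, F.
Comparing with the voicing, the major 9th (9th) — Bb — is absent.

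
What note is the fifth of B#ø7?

F#

Root of B#ø7 = B#. The 5th is a diminished 5th: B# up a diminished 5th → F#.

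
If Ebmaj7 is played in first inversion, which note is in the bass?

Ebmaj7 in root position is E♭–G–B♭–D.
First inversion places the third in the bass, which is G.

G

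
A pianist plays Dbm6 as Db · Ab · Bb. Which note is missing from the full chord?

Dbm6 = Db, Fb, Ab, Bb. The voicing lacks the 3rd (minor 3rd), Fb.

Fb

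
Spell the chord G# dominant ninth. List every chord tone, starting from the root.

G# dominant ninth is a dominant ninth built on G-sharp.
root → G-sharp
3rd (major 3rd) → B-sharp
5th (perfect 5th) → D-sharp
7th (minor 7th) → F-sharp
9th (major 9th) → A-sharp

G-sharp, B-sharp, D-sharp, F-sharp, A-sharp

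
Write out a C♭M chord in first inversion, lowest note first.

C♭M = Cb–Eb–Gb; first inversion → third (Eb) lowest.

Eb, Gb, Cb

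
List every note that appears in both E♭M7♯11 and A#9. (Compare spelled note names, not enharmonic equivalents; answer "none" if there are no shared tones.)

none

E♭M7♯11 = Eb, G, Bb, D, A.
A#9 = A#, C##, E#, G#, B#.
Shared: none.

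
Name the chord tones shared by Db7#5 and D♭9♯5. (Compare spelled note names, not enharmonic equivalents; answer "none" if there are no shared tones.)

Db7#5 = D♭, F, A, C♭.
D♭9♯5 = D♭, F, A, C♭, E♭.
Shared: D♭, F, A, C♭.

D♭, F, A, C♭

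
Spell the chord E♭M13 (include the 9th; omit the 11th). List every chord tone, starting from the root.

Eb – G – Bb – D – F – C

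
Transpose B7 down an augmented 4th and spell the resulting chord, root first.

F  A  C  Eb

An augmented 4th down from B is F, so the new chord is F dominant seventh.
root → F
3rd (major 3rd) → A
5th (perfect 5th) → C
7th (minor 7th) → Eb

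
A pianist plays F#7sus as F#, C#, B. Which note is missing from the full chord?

E

F#7sus = F#, B, C#, E. The voicing lacks the 7th (minor 7th), E.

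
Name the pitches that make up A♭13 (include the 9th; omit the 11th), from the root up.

Ab C Eb Gb Bb F

A♭13 is a dominant thirteenth built on Ab.
Ab — root
C — major 3rd
Eb — perfect 5th
Gb — minor 7th
Bb — major 9th
F — major 13th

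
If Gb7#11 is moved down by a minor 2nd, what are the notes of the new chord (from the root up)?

F – A – C – Eb – B

Transposed root: Gb → F (minor 2nd down). So we spell F dominant seventh sharp eleven:
Root: F
Major 3rd (3rd): A
Perfect 5th (5th): C
Minor 7th (7th): Eb
Augmented 11th (11th): B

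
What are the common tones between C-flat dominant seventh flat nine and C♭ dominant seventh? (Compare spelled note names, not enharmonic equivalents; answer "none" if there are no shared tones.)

Cb, Eb, Gb, Bbb

C-flat dominant seventh flat nine: Cb Eb Gb Bbb Dbb
C♭ dominant seventh: Cb Eb Gb Bbb
Common to both → Cb, Eb, Gb, Bbb.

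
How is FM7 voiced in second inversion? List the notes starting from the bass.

C  E  F  A

In root position, FM7 is F–A–C–E.
Second inversion puts the fifth (C) in the bass.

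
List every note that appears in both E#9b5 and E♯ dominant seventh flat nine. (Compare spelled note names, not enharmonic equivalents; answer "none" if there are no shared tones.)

E#  G##  D#

E#9b5: E# G## B D# F##
E♯ dominant seventh flat nine: E# G## B# D# F#
Common to both → E#, G##, D#.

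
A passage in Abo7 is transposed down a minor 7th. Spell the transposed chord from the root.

B♭, D♭, F♭, A𝄫

Transposed root: A♭ → B♭ (minor 7th down). So we spell B♭ diminished seventh:
Root: B♭
Minor 3rd (3rd): D♭
Diminished 5th (5th): F♭
Diminished 7th (7th): A𝄫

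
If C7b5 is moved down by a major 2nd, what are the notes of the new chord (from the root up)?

C down a major 2nd → Bb. New chord: Bb dominant seventh flat five.
- root: Bb
- major 3rd: D
- diminished 5th: Fb
- minor 7th: Ab

Bb, D, Fb, Ab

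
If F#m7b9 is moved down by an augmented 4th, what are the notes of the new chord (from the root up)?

C, Eb, G, Bb, Db

Transposed root: F# → C (augmented 4th down). So we spell C minor seventh flat nine:
Root: C
Minor 3rd (3rd): Eb
Perfect 5th (5th): G
Minor 7th (7th): Bb
Minor 9th (9th): Db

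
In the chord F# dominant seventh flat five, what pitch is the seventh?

F# dominant seventh flat five is built on F#; its 7th is a minor 7th above the root.
A seventh above F uses the letter E, and the minor 7th above F# is E.

E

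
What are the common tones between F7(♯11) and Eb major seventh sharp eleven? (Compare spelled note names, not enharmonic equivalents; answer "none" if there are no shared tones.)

A Eb

F7(♯11): F A C Eb B
Eb major seventh sharp eleven: Eb G Bb D A
Common to both → A, Eb.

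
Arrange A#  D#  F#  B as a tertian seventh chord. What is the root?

B

Stacking in thirds gives B – D# – F# – A#, so B is the root — B major seventh.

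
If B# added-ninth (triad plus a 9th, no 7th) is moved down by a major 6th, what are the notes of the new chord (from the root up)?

D-sharp F-double-sharp A-sharp E-sharp

Transposed root: B-sharp → D-sharp (major 6th down). So we spell D-sharp added-ninth:
Root: D-sharp
Major 3rd (3rd): F-double-sharp
Perfect 5th (5th): A-sharp
Major 9th (9th): E-sharp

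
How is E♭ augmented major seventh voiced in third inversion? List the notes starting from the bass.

D Eb G B

E♭ augmented major seventh = Eb–G–B–D; third inversion → seventh (D) lowest.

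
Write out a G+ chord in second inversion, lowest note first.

G+ = G–B–D#; second inversion → fifth (D#) lowest.

D# G B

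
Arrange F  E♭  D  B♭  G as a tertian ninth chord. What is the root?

Arranged so that each adjacent pair is a third by letter name: E♭ – G – B♭ – D – F.
The bottom of that stack, E♭, is the root (this is E♭ major ninth).

E♭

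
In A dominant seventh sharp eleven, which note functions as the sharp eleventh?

D-sharp

A dominant seventh sharp eleven is built on A; its 11th is an augmented 11th above the root.
A fourth above A uses the letter D, and the augmented 11th above A is D-sharp.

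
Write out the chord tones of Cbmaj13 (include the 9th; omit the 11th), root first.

Root Cb, quality major thirteenth:
Root: Cb
Major 3rd (3rd): Eb
Perfect 5th (5th): Gb
Major 7th (7th): Bb
Major 9th (9th): Db
Major 13th (13th): Ab

Cb, Eb, Gb, Bb, Db, Ab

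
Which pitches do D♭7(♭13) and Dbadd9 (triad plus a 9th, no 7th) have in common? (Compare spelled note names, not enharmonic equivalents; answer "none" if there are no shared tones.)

Db, F, Ab

D♭7(♭13): Db F Ab Cb Bbb
Dbadd9: Db F Ab Eb
Common to both → Db, F, Ab.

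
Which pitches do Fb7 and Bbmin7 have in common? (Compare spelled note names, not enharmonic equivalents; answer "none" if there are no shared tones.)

Fb7: F♭ A♭ C♭ E𝄫
Bbmin7: B♭ D♭ F A♭
Common to both → A♭.

A♭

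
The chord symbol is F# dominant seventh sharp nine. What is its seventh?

E

F# dominant seventh sharp nine is built on F-sharp; its 7th is a minor 7th above the root.
A seventh above F uses the letter E, and the minor 7th above F-sharp is E.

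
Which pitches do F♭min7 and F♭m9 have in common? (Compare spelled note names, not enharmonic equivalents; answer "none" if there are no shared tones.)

F♭min7: F♭ A𝄫 C♭ E𝄫
F♭m9: F♭ A𝄫 C♭ E𝄫 G♭
Common to both → F♭, A𝄫, C♭, E𝄫.

F♭  A𝄫  C♭  E𝄫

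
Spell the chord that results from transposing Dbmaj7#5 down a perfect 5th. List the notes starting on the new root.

Db down a perfect 5th → Gb. New chord: Gb augmented major seventh.
root → Gb
3rd (major 3rd) → Bb
5th (augmented 5th) → D
7th (major 7th) → F

Gb – Bb – D – F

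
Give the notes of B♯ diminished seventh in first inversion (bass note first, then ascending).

D# F# A B#

In root position, B♯ diminished seventh is B#–D#–F#–A.
First inversion puts the third (D#) in the bass.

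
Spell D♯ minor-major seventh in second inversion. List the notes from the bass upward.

D♯ minor-major seventh = D-sharp–F-sharp–A-sharp–C-double-sharp; second inversion → fifth (A-sharp) lowest.

A-sharp, C-double-sharp, D-sharp, F-sharp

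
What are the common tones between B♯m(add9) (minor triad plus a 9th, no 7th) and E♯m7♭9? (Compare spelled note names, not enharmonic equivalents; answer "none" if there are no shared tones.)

B# – D#

B♯m(add9): B# D# F## C##
E♯m7♭9: E# G# B# D# F#
Common to both → B#, D#.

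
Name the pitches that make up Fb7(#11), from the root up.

Root Fb, quality dominant seventh sharp eleven:
Root: Fb
Major 3rd (3rd): Ab
Perfect 5th (5th): Cb
Minor 7th (7th): Ebb
Augmented 11th (11th): Bb

Fb, Ab, Cb, Ebb, Bb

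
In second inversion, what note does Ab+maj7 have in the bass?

Ab+maj7 in root position is Ab–C–E–G.
Second inversion places the fifth in the bass, which is E.

E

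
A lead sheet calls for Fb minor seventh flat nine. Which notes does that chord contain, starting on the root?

Fb, Abb, Cb, Ebb, Gbb

Fb minor seventh flat nine is a minor seventh flat nine built on Fb.
root → Fb
3rd (minor 3rd) → Abb
5th (perfect 5th) → Cb
7th (minor 7th) → Ebb
9th (minor 9th) → Gbb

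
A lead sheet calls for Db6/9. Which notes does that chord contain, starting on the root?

D♭ F A♭ B♭ E♭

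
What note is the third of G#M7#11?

B#

G#M7#11 is built on G#; its 3rd is a major 3rd above the root.
A third above G uses the letter B, and the major 3rd above G# is B#.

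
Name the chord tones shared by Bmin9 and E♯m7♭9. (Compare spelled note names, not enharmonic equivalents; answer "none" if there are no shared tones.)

Bmin9 = B, D, F#, A, C#.
E♯m7♭9 = E#, G#, B#, D#, F#.
Shared: F#.

F#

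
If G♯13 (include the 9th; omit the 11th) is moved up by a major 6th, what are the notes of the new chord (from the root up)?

E# G## B# D# F## C##

A major 6th up from G# is E#, so the new chord is E# dominant thirteenth.
Root: E#
Major 3rd (3rd): G##
Perfect 5th (5th): B#
Minor 7th (7th): D#
Major 9th (9th): F##
Major 13th (13th): C##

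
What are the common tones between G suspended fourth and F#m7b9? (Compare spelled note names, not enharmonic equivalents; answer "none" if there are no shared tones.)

G suspended fourth = G, C, D.
F#m7b9 = F#, A, C#, E, G.
Shared: G.

G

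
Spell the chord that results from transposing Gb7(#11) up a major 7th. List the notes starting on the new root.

F – A – C – Eb – B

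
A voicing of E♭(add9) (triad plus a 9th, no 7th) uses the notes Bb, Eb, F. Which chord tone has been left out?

E♭(add9) = Eb, G, Bb, F. The voicing lacks the 3rd (major 3rd), G.

G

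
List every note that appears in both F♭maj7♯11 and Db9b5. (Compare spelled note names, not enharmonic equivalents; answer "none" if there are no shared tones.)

Cb Eb

F♭maj7♯11 = Fb, Ab, Cb, Eb, Bb.
Db9b5 = Db, F, Abb, Cb, Eb.
Shared: Cb, Eb.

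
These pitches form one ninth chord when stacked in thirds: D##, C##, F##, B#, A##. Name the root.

B#

Stacking in thirds gives B# – D## – F## – A## – C##, so B# is the root — B# major ninth.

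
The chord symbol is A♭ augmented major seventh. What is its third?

A♭ augmented major seventh is built on Ab; its 3rd is a major 3rd above the root.
A third above A uses the letter C, and the major 3rd above Ab is C.

C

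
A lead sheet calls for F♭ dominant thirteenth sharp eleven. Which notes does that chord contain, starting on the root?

Root F-flat, quality dominant thirteenth sharp eleven:
- root: F-flat
- major 3rd: A-flat
- perfect 5th: C-flat
- minor 7th: E-double-flat
- major 9th: G-flat
- augmented 11th: B-flat
- major 13th: D-flat

F-flat A-flat C-flat E-double-flat G-flat B-flat D-flat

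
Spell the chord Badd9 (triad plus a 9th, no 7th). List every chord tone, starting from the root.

B – D# – F# – C#

Badd9 is an added-ninth built on B.
root → B
3rd (major 3rd) → D#
5th (perfect 5th) → F#
9th (major 9th) → C#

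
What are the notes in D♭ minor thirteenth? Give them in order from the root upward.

Root D-flat, quality minor thirteenth:
root → D-flat
3rd (minor 3rd) → F-flat
5th (perfect 5th) → A-flat
7th (minor 7th) → C-flat
9th (major 9th) → E-flat
11th (perfect 11th) → G-flat
13th (major 13th) → B-flat

D-flat  F-flat  A-flat  C-flat  E-flat  G-flat  B-flat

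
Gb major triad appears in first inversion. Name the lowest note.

Gb major triad in root position is G-flat–B-flat–D-flat.
First inversion places the third in the bass, which is B-flat.

B-flat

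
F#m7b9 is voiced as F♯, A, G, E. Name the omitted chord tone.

C♯

F#m7b9 = F♯, A, C♯, E, G. The voicing lacks the 5th (perfect 5th), C♯.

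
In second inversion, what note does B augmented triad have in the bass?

F-double-sharp

B augmented triad in root position is B–D-sharp–F-double-sharp.
Second inversion places the fifth in the bass, which is F-double-sharp.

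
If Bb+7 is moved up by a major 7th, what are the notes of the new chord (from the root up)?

A C# E# G

A major 7th up from Bb is A, so the new chord is A augmented seventh.
root → A
3rd (major 3rd) → C#
5th (augmented 5th) → E#
7th (minor 7th) → G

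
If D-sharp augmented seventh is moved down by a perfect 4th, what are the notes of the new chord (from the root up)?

A#, C##, E##, G#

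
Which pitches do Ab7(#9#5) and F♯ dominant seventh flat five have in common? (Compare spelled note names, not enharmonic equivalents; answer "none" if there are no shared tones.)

C, E

Ab7(#9#5) = Ab, C, E, Gb, B.
F♯ dominant seventh flat five = F#, A#, C, E.
Shared: C, E.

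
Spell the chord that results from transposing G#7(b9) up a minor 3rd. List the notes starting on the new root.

B – D# – F# – A – C

Transposed root: G# → B (minor 3rd up). So we spell B dominant seventh flat nine:
Root: B
Major 3rd (3rd): D#
Perfect 5th (5th): F#
Minor 7th (7th): A
Minor 9th (9th): C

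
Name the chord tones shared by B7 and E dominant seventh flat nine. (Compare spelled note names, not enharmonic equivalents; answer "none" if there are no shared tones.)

B

B7 = B, D#, F#, A.
E dominant seventh flat nine = E, G#, B, D, F.
Shared: B.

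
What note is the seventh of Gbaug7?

Root of Gbaug7 = Gb. The 7th is a minor 7th: Gb up a minor 7th → Fb.

Fb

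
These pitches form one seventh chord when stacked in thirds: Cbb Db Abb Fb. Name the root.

Arranged so that each adjacent pair is a third by letter name: Db – Fb – Abb – Cbb.
The bottom of that stack, Db, is the root (this is Db diminished seventh).

Db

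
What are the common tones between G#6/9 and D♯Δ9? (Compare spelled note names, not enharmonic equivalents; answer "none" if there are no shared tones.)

D♯  E♯  A♯

G#6/9: G♯ B♯ D♯ E♯ A♯
D♯Δ9: D♯ F𝄪 A♯ C𝄪 E♯
Common to both → D♯, E♯, A♯.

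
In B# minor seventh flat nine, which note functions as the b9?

C#

B# minor seventh flat nine is built on B#; its 9th is a minor 9th above the root.
A second above B uses the letter C, and the minor 9th above B# is C#.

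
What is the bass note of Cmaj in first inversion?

Cmaj in root position is C–E–G.
First inversion places the third in the bass, which is E.

E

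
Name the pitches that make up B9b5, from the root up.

Root B, quality dominant ninth flat five:
Root: B
Major 3rd (3rd): D#
Diminished 5th (5th): F
Minor 7th (7th): A
Major 9th (9th): C#

B – D# – F – A – C#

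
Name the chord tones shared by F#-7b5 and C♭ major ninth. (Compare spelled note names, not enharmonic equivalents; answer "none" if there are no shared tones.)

none

F#-7b5: F♯ A C E
C♭ major ninth: C♭ E♭ G♭ B♭ D♭
Common to both → none.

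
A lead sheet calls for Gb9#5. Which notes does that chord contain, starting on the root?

Gb – Bb – D – Fb – Ab

Gb9#5 is a dominant ninth sharp five built on Gb.
Root: Gb
Major 3rd (3rd): Bb
Augmented 5th (5th): D
Minor 7th (7th): Fb
Major 9th (9th): Ab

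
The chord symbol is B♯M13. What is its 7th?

A##

B♯M13 is built on B#; its 7th is a major 7th above the root.
A seventh above B uses the letter A, and the major 7th above B# is A##.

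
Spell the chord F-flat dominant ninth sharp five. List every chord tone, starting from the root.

F-flat dominant ninth sharp five: dominant ninth sharp five on F♭.
- root: F♭
- major 3rd: A♭
- augmented 5th: C
- minor 7th: E𝄫
- major 9th: G♭

F♭ – A♭ – C – E𝄫 – G♭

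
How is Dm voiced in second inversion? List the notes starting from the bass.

In root position, Dm is D–F–A.
Second inversion puts the fifth (A) in the bass.

A  D  F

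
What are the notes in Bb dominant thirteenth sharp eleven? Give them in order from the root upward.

B-flat, D, F, A-flat, C, E, G

Bb dominant thirteenth sharp eleven is a dominant thirteenth sharp eleven built on B-flat.
Root: B-flat
Major 3rd (3rd): D
Perfect 5th (5th): F
Minor 7th (7th): A-flat
Major 9th (9th): C
Augmented 11th (11th): E
Major 13th (13th): G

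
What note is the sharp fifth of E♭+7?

B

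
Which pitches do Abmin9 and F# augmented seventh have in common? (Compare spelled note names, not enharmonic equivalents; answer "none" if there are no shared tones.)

none

Abmin9: Ab Cb Eb Gb Bb
F# augmented seventh: F# A# C## E
Common to both → none.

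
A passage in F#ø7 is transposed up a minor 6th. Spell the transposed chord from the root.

D F Ab C

F# up a minor 6th → D. New chord: D half-diminished seventh.
root → D
3rd (minor 3rd) → F
5th (diminished 5th) → Ab
7th (minor 7th) → C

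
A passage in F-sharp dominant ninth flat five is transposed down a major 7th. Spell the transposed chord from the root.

G  B  Db  F  A

Transposed root: F# → G (major 7th down). So we spell G dominant ninth flat five:
G — root
B — major 3rd
Db — diminished 5th
F — minor 7th
A — major 9th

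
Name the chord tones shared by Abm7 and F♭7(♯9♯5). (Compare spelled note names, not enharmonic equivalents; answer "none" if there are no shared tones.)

Ab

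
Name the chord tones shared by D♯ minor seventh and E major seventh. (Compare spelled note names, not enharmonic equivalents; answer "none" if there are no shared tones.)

D-sharp

D♯ minor seventh: D-sharp F-sharp A-sharp C-sharp
E major seventh: E G-sharp B D-sharp
Common to both → D-sharp.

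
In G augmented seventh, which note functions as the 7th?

G augmented seventh is built on G; its 7th is a minor 7th above the root.
A seventh above G uses the letter F, and the minor 7th above G is F.

F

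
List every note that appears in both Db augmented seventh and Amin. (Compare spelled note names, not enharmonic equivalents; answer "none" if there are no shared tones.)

A

Db augmented seventh = Db, F, A, Cb.
Amin = A, C, E.
Shared: A.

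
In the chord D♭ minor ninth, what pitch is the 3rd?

Root of D♭ minor ninth = Db. The 3rd is a minor 3rd: Db up a minor 3rd → Fb.

Fb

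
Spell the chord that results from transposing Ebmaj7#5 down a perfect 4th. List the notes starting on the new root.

Transposed root: Eb → Bb (perfect 4th down). So we spell Bb augmented major seventh:
Root: Bb
Major 3rd (3rd): D
Augmented 5th (5th): F#
Major 7th (7th): A

Bb, D, F#, A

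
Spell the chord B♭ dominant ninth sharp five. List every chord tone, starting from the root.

Bb – D – F# – Ab – C

B♭ dominant ninth sharp five is a dominant ninth sharp five built on Bb.
Bb — root
D — major 3rd
F# — augmented 5th
Ab — minor 7th
C — major 9th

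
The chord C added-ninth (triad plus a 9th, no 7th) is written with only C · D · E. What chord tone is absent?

The full C added-ninth chord is C, E, G, D.
Comparing with the voicing, the perfect 5th (5th) — G — is absent.

G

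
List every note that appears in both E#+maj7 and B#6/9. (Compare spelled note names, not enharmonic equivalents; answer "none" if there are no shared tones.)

G𝄪 – D𝄪

E#+maj7: E♯ G𝄪 B𝄪 D𝄪
B#6/9: B♯ D𝄪 F𝄪 G𝄪 C𝄪
Common to both → G𝄪, D𝄪.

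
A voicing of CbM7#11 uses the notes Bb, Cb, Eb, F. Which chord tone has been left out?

The full CbM7#11 chord is Cb, Eb, Gb, Bb, F.
Comparing with the voicing, the perfect 5th (5th) — Gb — is absent.

Gb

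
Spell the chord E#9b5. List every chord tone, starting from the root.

E#, G##, B, D#, F##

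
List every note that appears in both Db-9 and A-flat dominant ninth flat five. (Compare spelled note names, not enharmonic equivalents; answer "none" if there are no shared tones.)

Db-9 = Db, Fb, Ab, Cb, Eb.
A-flat dominant ninth flat five = Ab, C, Ebb, Gb, Bb.
Shared: Ab.

Ab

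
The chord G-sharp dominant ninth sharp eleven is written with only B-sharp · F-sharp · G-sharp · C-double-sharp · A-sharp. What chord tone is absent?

G-sharp dominant ninth sharp eleven = G-sharp, B-sharp, D-sharp, F-sharp, A-sharp, C-double-sharp. The voicing lacks the 5th (perfect 5th), D-sharp.

D-sharp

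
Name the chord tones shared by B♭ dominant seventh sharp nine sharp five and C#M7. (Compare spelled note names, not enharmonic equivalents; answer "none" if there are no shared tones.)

B♭ dominant seventh sharp nine sharp five = Bb, D, F#, Ab, C#.
C#M7 = C#, E#, G#, B#.
Shared: C#.

C#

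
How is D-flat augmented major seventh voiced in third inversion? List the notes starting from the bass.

C, Db, F, A

In root position, D-flat augmented major seventh is Db–F–A–C.
Third inversion puts the seventh (C) in the bass.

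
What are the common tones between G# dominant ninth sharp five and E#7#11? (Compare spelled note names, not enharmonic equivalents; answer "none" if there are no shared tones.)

B♯

G# dominant ninth sharp five = G♯, B♯, D𝄪, F♯, A♯.
E#7#11 = E♯, G𝄪, B♯, D♯, A𝄪.
Shared: B♯.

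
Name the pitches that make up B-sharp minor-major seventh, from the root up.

B# – D# – F## – A##

B-sharp minor-major seventh: minor-major seventh on B#.
- root: B#
- minor 3rd: D#
- perfect 5th: F##
- major 7th: A##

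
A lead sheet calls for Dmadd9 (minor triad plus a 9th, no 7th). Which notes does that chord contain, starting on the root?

D, F, A, E

Dmadd9: minor added-ninth on D.
- root: D
- minor 3rd: F
- perfect 5th: A
- major 9th: E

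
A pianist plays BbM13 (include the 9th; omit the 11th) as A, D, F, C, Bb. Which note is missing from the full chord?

BbM13 = Bb, D, F, A, C, G. The voicing lacks the 13th (major 13th), G.

G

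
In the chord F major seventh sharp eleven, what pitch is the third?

A

F major seventh sharp eleven is built on F; its 3rd is a major 3rd above the root.
A third above F uses the letter A, and the major 3rd above F is A.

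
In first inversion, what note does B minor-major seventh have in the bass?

B minor-major seventh = B–D–F-sharp–A-sharp. First inversion → third in the bass = D.

D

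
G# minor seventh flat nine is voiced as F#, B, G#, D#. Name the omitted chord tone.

A

G# minor seventh flat nine = G#, B, D#, F#, A. The voicing lacks the 9th (minor 9th), A.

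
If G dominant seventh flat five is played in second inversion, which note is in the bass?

D-flat

G dominant seventh flat five = G–B–D-flat–F. Second inversion → fifth in the bass = D-flat.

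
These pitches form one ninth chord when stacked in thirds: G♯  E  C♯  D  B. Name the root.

C♯

Stacking in thirds gives C♯ – E – G♯ – B – D, so C♯ is the root — C♯ minor seventh flat nine.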